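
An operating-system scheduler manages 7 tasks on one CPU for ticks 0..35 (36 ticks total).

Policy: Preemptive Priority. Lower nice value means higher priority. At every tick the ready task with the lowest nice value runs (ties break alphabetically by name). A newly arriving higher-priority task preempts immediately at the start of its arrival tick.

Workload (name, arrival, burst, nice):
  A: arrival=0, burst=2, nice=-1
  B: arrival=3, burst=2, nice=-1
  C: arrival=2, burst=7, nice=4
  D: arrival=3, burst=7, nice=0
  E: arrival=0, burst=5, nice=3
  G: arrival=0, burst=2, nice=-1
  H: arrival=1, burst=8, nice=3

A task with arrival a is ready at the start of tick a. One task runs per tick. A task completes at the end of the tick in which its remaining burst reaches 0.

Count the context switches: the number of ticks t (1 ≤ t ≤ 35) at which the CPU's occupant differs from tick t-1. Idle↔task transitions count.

t=0: ready={A,E,G} → run A
t=1: ready={A,E,G,H} → run A
t=2: ready={C,E,G,H} → run G
t=3: ready={B,C,D,E,G,H} → run B
t=4: ready={B,C,D,E,G,H} → run B
t=5: ready={C,D,E,G,H} → run G
t=6: ready={C,D,E,H} → run D
t=7: ready={C,D,E,H} → run D
t=8: ready={C,D,E,H} → run D
t=9: ready={C,D,E,H} → run D
t=10: ready={C,D,E,H} → run D
t=11: ready={C,D,E,H} → run D
t=12: ready={C,D,E,H} → run D
t=13: ready={C,E,H} → run E
t=14: ready={C,E,H} → run E
t=15: ready={C,E,H} → run E
t=16: ready={C,E,H} → run E
t=17: ready={C,E,H} → run E
t=18: ready={C,H} → run H
t=19: ready={C,H} → run H
t=20: ready={C,H} → run H
t=21: ready={C,H} → run H
t=22: ready={C,H} → run H
t=23: ready={C,H} → run H
t=24: ready={C,H} → run H
t=25: ready={C,H} → run H
t=26: ready={C} → run C
t=27: ready={C} → run C
t=28: ready={C} → run C
t=29: ready={C} → run C
t=30: ready={C} → run C
t=31: ready={C} → run C
t=32: ready={C} → run C
t=33: (idle)
t=34: (idle)
t=35: (idle)

context switches = 8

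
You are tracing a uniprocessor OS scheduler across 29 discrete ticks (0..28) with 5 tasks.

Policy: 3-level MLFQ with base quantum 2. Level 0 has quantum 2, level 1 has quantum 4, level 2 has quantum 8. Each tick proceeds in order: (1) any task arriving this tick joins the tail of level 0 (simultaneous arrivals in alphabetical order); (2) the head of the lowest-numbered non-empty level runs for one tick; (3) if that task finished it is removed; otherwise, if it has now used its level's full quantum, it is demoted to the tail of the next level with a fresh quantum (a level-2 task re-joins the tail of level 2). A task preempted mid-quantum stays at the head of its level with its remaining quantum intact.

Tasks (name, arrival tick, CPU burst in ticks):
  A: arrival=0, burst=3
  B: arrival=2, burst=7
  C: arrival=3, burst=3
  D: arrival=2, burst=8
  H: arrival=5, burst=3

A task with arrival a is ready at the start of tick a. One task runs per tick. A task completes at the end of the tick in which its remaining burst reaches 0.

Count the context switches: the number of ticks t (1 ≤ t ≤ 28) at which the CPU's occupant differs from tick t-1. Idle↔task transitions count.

t=0: L0/L1/L2 = A/-/- → run A
t=1: L0/L1/L2 = A/-/- → run A
t=2: L0/L1/L2 = BD/A/- → run B
t=3: L0/L1/L2 = BDC/A/- → run B
t=4: L0/L1/L2 = DC/AB/- → run D
t=5: L0/L1/L2 = DCH/AB/- → run D
t=6: L0/L1/L2 = CH/ABD/- → run C
t=7: L0/L1/L2 = CH/ABD/- → run C
t=8: L0/L1/L2 = H/ABDC/- → run H
t=9: L0/L1/L2 = H/ABDC/- → run H
t=10: L0/L1/L2 = -/ABDCH/- → run A
t=11: L0/L1/L2 = -/BDCH/- → run B
t=12: L0/L1/L2 = -/BDCH/- → run B
t=13: L0/L1/L2 = -/BDCH/- → run B
t=14: L0/L1/L2 = -/BDCH/- → run B
t=15: L0/L1/L2 = -/DCH/B → run D
t=16: L0/L1/L2 = -/DCH/B → run D
t=17: L0/L1/L2 = -/DCH/B → run D
t=18: L0/L1/L2 = -/DCH/B → run D
t=19: L0/L1/L2 = -/CH/BD → run C
t=20: L0/L1/L2 = -/H/BD → run H
t=21: L0/L1/L2 = -/-/BD → run B
t=22: L0/L1/L2 = -/-/D → run D
t=23: L0/L1/L2 = -/-/D → run D
t=24: (idle)
t=25: (idle)
t=26: (idle)
t=27: (idle)
t=28: (idle)

context switches = 12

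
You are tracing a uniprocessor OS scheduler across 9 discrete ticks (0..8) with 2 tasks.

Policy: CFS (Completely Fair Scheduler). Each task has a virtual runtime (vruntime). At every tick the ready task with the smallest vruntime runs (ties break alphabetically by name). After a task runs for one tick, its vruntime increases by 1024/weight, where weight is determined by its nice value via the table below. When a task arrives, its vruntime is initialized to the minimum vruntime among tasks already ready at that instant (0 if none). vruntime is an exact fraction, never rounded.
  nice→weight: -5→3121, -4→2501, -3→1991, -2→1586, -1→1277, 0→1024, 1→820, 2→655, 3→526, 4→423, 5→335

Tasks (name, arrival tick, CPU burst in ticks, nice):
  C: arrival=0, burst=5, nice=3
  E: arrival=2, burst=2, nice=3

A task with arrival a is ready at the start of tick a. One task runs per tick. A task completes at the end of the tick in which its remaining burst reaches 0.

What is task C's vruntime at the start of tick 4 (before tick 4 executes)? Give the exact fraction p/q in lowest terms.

t=0: vr[C=0] → run C
t=1: vr[C=512/263] → run C
t=2: vr[C=1024/263 E=1024/263] → run C
t=3: vr[C=1536/263 E=1024/263] → run E
t=4: vr[C=1536/263 E=1536/263] → run C
t=5: vr[C=2048/263 E=1536/263] → run E
t=6: vr[C=2048/263] → run C
t=7: (idle)
t=8: (idle)

vruntime(C, start of tick 4) = 1536/263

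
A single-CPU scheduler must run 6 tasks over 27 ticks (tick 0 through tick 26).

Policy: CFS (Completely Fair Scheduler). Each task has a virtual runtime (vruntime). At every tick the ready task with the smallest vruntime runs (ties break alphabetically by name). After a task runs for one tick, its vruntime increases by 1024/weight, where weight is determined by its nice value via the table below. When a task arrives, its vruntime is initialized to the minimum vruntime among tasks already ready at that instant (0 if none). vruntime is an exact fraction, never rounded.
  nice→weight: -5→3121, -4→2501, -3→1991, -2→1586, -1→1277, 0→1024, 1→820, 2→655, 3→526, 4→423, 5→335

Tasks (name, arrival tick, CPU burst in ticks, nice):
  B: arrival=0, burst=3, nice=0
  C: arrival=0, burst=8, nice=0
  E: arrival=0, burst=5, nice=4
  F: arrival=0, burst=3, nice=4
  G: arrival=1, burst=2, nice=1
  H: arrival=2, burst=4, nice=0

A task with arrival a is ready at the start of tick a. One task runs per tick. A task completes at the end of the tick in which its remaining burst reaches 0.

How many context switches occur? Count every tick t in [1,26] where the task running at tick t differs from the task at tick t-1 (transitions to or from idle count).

context switches = 22

t=0: vr[B=0 C=0 E=0 F=0] → run B
t=1: vr[B=1 C=0 E=0 F=0 G=0] → run C
t=2: vr[B=1 C=1 E=0 F=0 G=0 H=0] → run E
t=3: vr[B=1 C=1 E=1024/423 F=0 G=0 H=0] → run F
t=4: vr[B=1 C=1 E=1024/423 F=1024/423 G=0 H=0] → run G
t=5: vr[B=1 C=1 E=1024/423 F=1024/423 G=256/205 H=0] → run H
t=6: vr[B=1 C=1 E=1024/423 F=1024/423 G=256/205 H=1] → run B
t=7: vr[B=2 C=1 E=1024/423 F=1024/423 G=256/205 H=1] → run C
t=8: vr[B=2 C=2 E=1024/423 F=1024/423 G=256/205 H=1] → run H
t=9: vr[B=2 C=2 E=1024/423 F=1024/423 G=256/205 H=2] → run G
t=10: vr[B=2 C=2 E=1024/423 F=1024/423 H=2] → run B
t=11: vr[C=2 E=1024/423 F=1024/423 H=2] → run C
t=12: vr[C=3 E=1024/423 F=1024/423 H=2] → run H
t=13: vr[C=3 E=1024/423 F=1024/423 H=3] → run E
t=14: vr[C=3 E=2048/423 F=1024/423 H=3] → run F
t=15: vr[C=3 E=2048/423 F=2048/423 H=3] → run C
t=16: vr[C=4 E=2048/423 F=2048/423 H=3] → run H
t=17: vr[C=4 E=2048/423 F=2048/423] → run C
t=18: vr[C=5 E=2048/423 F=2048/423] → run E
t=19: vr[C=5 E=1024/141 F=2048/423] → run F
t=20: vr[C=5 E=1024/141] → run C
t=21: vr[C=6 E=1024/141] → run C
t=22: vr[C=7 E=1024/141] → run C
t=23: vr[E=1024/141] → run E
t=24: vr[E=4096/423] → run E
t=25: (idle)
t=26: (idle)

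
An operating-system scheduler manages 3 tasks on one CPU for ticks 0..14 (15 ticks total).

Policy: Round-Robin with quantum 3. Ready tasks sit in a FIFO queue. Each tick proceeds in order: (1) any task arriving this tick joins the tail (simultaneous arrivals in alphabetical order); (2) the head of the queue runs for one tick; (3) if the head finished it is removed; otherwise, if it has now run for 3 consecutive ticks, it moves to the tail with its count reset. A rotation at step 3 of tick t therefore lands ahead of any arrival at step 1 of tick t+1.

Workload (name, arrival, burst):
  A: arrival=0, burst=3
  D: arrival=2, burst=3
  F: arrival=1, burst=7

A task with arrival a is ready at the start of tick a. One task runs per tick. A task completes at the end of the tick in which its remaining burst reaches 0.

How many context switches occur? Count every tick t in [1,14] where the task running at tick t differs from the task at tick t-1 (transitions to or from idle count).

t=0: queue=[A] q_used=0 → run A
t=1: queue=[A,F] q_used=1 → run A
t=2: queue=[A,F,D] q_used=2 → run A
t=3: queue=[F,D] q_used=0 → run F
t=4: queue=[F,D] q_used=1 → run F
t=5: queue=[F,D] q_used=2 → run F
t=6: queue=[D,F] q_used=0 → run D
t=7: queue=[D,F] q_used=1 → run D
t=8: queue=[D,F] q_used=2 → run D
t=9: queue=[F] q_used=0 → run F
t=10: queue=[F] q_used=1 → run F
t=11: queue=[F] q_used=2 → run F
t=12: queue=[F] q_used=0 → run F
t=13: (idle)
t=14: (idle)

context switches = 4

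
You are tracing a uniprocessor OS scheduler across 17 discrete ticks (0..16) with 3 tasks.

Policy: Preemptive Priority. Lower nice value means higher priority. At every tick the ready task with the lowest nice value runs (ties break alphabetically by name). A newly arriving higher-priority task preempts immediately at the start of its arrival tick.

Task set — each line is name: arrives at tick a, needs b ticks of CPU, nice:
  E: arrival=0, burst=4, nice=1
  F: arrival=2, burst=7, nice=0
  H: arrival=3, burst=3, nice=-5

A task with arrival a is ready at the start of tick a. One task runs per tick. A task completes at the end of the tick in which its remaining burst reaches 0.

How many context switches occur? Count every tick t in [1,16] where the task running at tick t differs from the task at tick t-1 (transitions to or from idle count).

t=0: ready={E} → run E
t=1: ready={E} → run E
t=2: ready={E,F} → run F
t=3: ready={E,F,H} → run H
t=4: ready={E,F,H} → run H
t=5: ready={E,F,H} → run H
t=6: ready={E,F} → run F
t=7: ready={E,F} → run F
t=8: ready={E,F} → run F
t=9: ready={E,F} → run F
t=10: ready={E,F} → run F
t=11: ready={E,F} → run F
t=12: ready={E} → run E
t=13: ready={E} → run E
t=14: (idle)
t=15: (idle)
t=16: (idle)

context switches = 5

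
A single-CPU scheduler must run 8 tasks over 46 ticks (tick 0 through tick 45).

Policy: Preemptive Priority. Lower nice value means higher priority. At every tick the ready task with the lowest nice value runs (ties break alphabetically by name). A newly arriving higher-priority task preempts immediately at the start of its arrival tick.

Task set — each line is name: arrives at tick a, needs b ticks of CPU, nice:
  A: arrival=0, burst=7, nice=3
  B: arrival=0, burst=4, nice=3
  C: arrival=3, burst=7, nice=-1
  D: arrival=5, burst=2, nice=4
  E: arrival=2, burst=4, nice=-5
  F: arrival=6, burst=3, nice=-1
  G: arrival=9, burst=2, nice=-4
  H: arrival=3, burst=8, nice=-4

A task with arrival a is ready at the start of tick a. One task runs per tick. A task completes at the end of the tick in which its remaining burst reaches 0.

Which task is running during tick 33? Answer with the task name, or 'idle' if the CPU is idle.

running at tick 33 = B

t=0: ready={A,B} → run A
t=1: ready={A,B} → run A
t=2: ready={A,B,E} → run E
t=3: ready={A,B,C,E,H} → run E
t=4: ready={A,B,C,E,H} → run E
t=5: ready={A,B,C,D,E,H} → run E
t=6: ready={A,B,C,D,F,H} → run H
t=7: ready={A,B,C,D,F,H} → run H
t=8: ready={A,B,C,D,F,H} → run H
t=9: ready={A,B,C,D,F,G,H} → run G
t=10: ready={A,B,C,D,F,G,H} → run G
t=11: ready={A,B,C,D,F,H} → run H
t=12: ready={A,B,C,D,F,H} → run H
t=13: ready={A,B,C,D,F,H} → run H
t=14: ready={A,B,C,D,F,H} → run H
t=15: ready={A,B,C,D,F,H} → run H
t=16: ready={A,B,C,D,F} → run C
t=17: ready={A,B,C,D,F} → run C
t=18: ready={A,B,C,D,F} → run C
t=19: ready={A,B,C,D,F} → run C
t=20: ready={A,B,C,D,F} → run C
t=21: ready={A,B,C,D,F} → run C
t=22: ready={A,B,C,D,F} → run C
t=23: ready={A,B,D,F} → run F
t=24: ready={A,B,D,F} → run F
t=25: ready={A,B,D,F} → run F
t=26: ready={A,B,D} → run A
t=27: ready={A,B,D} → run A
t=28: ready={A,B,D} → run A
t=29: ready={A,B,D} → run A
t=30: ready={A,B,D} → run A
t=31: ready={B,D} → run B
t=32: ready={B,D} → run B
t=33: ready={B,D} → run B
t=34: ready={B,D} → run B
t=35: ready={D} → run D
t=36: ready={D} → run D
t=37: (idle)
t=38: (idle)
t=39: (idle)
t=40: (idle)
t=41: (idle)
t=42: (idle)
t=43: (idle)
t=44: (idle)
t=45: (idle)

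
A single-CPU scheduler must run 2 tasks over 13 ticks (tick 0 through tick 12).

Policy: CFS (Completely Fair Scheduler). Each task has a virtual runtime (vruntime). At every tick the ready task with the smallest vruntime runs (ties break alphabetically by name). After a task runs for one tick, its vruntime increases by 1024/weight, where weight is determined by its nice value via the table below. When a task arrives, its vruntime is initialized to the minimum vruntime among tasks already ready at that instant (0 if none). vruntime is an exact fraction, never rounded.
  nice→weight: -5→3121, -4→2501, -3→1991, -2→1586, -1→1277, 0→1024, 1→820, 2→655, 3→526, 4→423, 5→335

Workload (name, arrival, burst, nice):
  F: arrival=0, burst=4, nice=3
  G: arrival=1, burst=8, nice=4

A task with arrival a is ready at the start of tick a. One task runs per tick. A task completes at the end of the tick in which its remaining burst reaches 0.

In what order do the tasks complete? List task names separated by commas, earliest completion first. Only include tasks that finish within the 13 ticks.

t=0: vr[F=0] → run F
t=1: vr[F=512/263 G=512/263] → run F
t=2: vr[F=1024/263 G=512/263] → run G
t=3: vr[F=1024/263 G=485888/111249] → run F
t=4: vr[F=1536/263 G=485888/111249] → run G
t=5: vr[F=1536/263 G=755200/111249] → run F
t=6: vr[G=755200/111249] → run G
t=7: vr[G=341504/37083] → run G
t=8: vr[G=1293824/111249] → run G
t=9: vr[G=1563136/111249] → run G
t=10: vr[G=610816/37083] → run G
t=11: vr[G=2101760/111249] → run G
t=12: (idle)

completion order = F, G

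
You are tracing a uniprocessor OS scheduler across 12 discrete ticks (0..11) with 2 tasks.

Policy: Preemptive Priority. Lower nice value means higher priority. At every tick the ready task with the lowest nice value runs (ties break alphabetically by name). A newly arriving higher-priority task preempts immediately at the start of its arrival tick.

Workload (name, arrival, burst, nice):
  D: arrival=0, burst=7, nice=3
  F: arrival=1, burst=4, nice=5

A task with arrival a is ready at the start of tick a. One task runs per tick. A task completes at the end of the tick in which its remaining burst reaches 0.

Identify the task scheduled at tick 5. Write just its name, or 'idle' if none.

running at tick 5 = D

t=0: ready={D} → run D
t=1: ready={D,F} → run D
t=2: ready={D,F} → run D
t=3: ready={D,F} → run D
t=4: ready={D,F} → run D
t=5: ready={D,F} → run D
t=6: ready={D,F} → run D
t=7: ready={F} → run F
t=8: ready={F} → run F
t=9: ready={F} → run F
t=10: ready={F} → run F
t=11: (idle)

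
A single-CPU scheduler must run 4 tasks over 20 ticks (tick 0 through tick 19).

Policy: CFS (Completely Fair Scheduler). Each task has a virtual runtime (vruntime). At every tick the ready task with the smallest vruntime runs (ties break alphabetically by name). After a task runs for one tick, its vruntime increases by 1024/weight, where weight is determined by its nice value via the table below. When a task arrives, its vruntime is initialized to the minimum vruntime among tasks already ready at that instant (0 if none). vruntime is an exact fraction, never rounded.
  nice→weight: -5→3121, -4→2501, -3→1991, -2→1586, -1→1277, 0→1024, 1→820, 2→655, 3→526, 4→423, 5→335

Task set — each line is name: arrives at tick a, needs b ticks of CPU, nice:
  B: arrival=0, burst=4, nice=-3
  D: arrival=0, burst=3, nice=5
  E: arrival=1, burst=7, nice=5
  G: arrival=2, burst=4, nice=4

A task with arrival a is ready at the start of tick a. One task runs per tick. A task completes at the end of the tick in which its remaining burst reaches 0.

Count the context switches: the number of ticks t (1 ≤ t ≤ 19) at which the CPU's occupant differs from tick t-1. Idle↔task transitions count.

context switches = 13

t=0: vr[B=0 D=0] → run B
t=1: vr[B=1024/1991 D=0 E=0] → run D
t=2: vr[B=1024/1991 D=1024/335 E=0 G=0] → run E
t=3: vr[B=1024/1991 D=1024/335 E=1024/335 G=0] → run G
t=4: vr[B=1024/1991 D=1024/335 E=1024/335 G=1024/423] → run B
t=5: vr[B=2048/1991 D=1024/335 E=1024/335 G=1024/423] → run B
t=6: vr[B=3072/1991 D=1024/335 E=1024/335 G=1024/423] → run B
t=7: vr[D=1024/335 E=1024/335 G=1024/423] → run G
t=8: vr[D=1024/335 E=1024/335 G=2048/423] → run D
t=9: vr[D=2048/335 E=1024/335 G=2048/423] → run E
t=10: vr[D=2048/335 E=2048/335 G=2048/423] → run G
t=11: vr[D=2048/335 E=2048/335 G=1024/141] → run D
t=12: vr[E=2048/335 G=1024/141] → run E
t=13: vr[E=3072/335 G=1024/141] → run G
t=14: vr[E=3072/335] → run E
t=15: vr[E=4096/335] → run E
t=16: vr[E=1024/67] → run E
t=17: vr[E=6144/335] → run E
t=18: (idle)
t=19: (idle)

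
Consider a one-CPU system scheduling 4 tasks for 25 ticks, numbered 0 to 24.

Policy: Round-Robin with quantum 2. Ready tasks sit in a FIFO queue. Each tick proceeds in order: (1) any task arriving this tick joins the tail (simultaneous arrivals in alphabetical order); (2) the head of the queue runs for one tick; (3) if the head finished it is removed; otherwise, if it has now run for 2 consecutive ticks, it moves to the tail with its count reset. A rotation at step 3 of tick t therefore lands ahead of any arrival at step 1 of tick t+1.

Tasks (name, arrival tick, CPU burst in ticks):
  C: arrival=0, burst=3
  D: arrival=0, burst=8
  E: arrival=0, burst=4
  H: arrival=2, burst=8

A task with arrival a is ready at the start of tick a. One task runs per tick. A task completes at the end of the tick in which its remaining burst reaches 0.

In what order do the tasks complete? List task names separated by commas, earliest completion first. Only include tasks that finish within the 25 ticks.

t=0: queue=[C,D,E] q_used=0 → run C
t=1: queue=[C,D,E] q_used=1 → run C
t=2: queue=[D,E,C,H] q_used=0 → run D
t=3: queue=[D,E,C,H] q_used=1 → run D
t=4: queue=[E,C,H,D] q_used=0 → run E
t=5: queue=[E,C,H,D] q_used=1 → run E
t=6: queue=[C,H,D,E] q_used=0 → run C
t=7: queue=[H,D,E] q_used=0 → run H
t=8: queue=[H,D,E] q_used=1 → run H
t=9: queue=[D,E,H] q_used=0 → run D
t=10: queue=[D,E,H] q_used=1 → run D
t=11: queue=[E,H,D] q_used=0 → run E
t=12: queue=[E,H,D] q_used=1 → run E
t=13: queue=[H,D] q_used=0 → run H
t=14: queue=[H,D] q_used=1 → run H
t=15: queue=[D,H] q_used=0 → run D
t=16: queue=[D,H] q_used=1 → run D
t=17: queue=[H,D] q_used=0 → run H
t=18: queue=[H,D] q_used=1 → run H
t=19: queue=[D,H] q_used=0 → run D
t=20: queue=[D,H] q_used=1 → run D
t=21: queue=[H] q_used=0 → run H
t=22: queue=[H] q_used=1 → run H
t=23: (idle)
t=24: (idle)

completion order = C, E, D, H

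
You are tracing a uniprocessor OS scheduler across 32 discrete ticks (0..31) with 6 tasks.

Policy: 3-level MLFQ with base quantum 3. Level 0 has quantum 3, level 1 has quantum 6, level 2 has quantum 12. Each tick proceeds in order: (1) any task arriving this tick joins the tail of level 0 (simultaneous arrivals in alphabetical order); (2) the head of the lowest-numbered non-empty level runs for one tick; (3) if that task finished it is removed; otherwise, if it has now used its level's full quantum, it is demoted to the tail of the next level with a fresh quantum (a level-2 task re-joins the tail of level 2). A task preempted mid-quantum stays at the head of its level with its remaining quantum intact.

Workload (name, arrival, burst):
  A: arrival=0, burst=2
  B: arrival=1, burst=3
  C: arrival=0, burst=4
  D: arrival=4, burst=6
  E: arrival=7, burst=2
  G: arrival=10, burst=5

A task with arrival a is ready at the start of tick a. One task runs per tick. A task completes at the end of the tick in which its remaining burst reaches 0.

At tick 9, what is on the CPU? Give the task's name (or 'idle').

t=0: L0/L1/L2 = AC/-/- → run A
t=1: L0/L1/L2 = ACB/-/- → run A
t=2: L0/L1/L2 = CB/-/- → run C
t=3: L0/L1/L2 = CB/-/- → run C
t=4: L0/L1/L2 = CBD/-/- → run C
t=5: L0/L1/L2 = BD/C/- → run B
t=6: L0/L1/L2 = BD/C/- → run B
t=7: L0/L1/L2 = BDE/C/- → run B
t=8: L0/L1/L2 = DE/C/- → run D
t=9: L0/L1/L2 = DE/C/- → run D
t=10: L0/L1/L2 = DEG/C/- → run D
t=11: L0/L1/L2 = EG/CD/- → run E
t=12: L0/L1/L2 = EG/CD/- → run E
t=13: L0/L1/L2 = G/CD/- → run G
t=14: L0/L1/L2 = G/CD/- → run G
t=15: L0/L1/L2 = G/CD/- → run G
t=16: L0/L1/L2 = -/CDG/- → run C
t=17: L0/L1/L2 = -/DG/- → run D
t=18: L0/L1/L2 = -/DG/- → run D
t=19: L0/L1/L2 = -/DG/- → run D
t=20: L0/L1/L2 = -/G/- → run G
t=21: L0/L1/L2 = -/G/- → run G
t=22: (idle)
t=23: (idle)
t=24: (idle)
t=25: (idle)
t=26: (idle)
t=27: (idle)
t=28: (idle)
t=29: (idle)
t=30: (idle)
t=31: (idle)

running at tick 9 = D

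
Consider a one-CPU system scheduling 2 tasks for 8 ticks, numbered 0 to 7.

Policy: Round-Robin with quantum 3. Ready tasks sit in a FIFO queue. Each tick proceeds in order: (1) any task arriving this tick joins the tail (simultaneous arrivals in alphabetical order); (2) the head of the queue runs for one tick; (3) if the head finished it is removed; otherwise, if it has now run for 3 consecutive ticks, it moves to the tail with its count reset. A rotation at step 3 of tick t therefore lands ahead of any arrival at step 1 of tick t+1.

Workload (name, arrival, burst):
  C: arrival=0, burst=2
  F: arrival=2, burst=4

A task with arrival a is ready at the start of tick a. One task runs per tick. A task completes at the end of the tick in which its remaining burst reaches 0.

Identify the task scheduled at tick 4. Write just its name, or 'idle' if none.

running at tick 4 = F

t=0: queue=[C] q_used=0 → run C
t=1: queue=[C] q_used=1 → run C
t=2: queue=[F] q_used=0 → run F
t=3: queue=[F] q_used=1 → run F
t=4: queue=[F] q_used=2 → run F
t=5: queue=[F] q_used=0 → run F
t=6: (idle)
t=7: (idle)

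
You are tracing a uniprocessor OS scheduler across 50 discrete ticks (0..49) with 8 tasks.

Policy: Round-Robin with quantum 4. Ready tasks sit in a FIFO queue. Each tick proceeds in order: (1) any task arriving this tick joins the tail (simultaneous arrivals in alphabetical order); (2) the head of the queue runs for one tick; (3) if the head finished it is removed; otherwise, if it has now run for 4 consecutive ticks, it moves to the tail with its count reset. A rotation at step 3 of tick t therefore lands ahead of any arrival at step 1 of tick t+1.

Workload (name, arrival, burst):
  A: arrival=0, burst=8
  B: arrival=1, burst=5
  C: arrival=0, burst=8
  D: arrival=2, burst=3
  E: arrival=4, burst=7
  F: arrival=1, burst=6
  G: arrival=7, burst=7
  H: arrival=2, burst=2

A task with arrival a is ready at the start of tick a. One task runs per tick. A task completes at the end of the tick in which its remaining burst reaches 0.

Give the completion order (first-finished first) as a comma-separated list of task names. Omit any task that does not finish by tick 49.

t=0: queue=[A,C] q_used=0 → run A
t=1: queue=[A,C,B,F] q_used=1 → run A
t=2: queue=[A,C,B,F,D,H] q_used=2 → run A
t=3: queue=[A,C,B,F,D,H] q_used=3 → run A
t=4: queue=[C,B,F,D,H,A,E] q_used=0 → run C
t=5: queue=[C,B,F,D,H,A,E] q_used=1 → run C
t=6: queue=[C,B,F,D,H,A,E] q_used=2 → run C
t=7: queue=[C,B,F,D,H,A,E,G] q_used=3 → run C
t=8: queue=[B,F,D,H,A,E,G,C] q_used=0 → run B
t=9: queue=[B,F,D,H,A,E,G,C] q_used=1 → run B
t=10: queue=[B,F,D,H,A,E,G,C] q_used=2 → run B
t=11: queue=[B,F,D,H,A,E,G,C] q_used=3 → run B
t=12: queue=[F,D,H,A,E,G,C,B] q_used=0 → run F
t=13: queue=[F,D,H,A,E,G,C,B] q_used=1 → run F
t=14: queue=[F,D,H,A,E,G,C,B] q_used=2 → run F
t=15: queue=[F,D,H,A,E,G,C,B] q_used=3 → run F
t=16: queue=[D,H,A,E,G,C,B,F] q_used=0 → run D
t=17: queue=[D,H,A,E,G,C,B,F] q_used=1 → run D
t=18: queue=[D,H,A,E,G,C,B,F] q_used=2 → run D
t=19: queue=[H,A,E,G,C,B,F] q_used=0 → run H
t=20: queue=[H,A,E,G,C,B,F] q_used=1 → run H
t=21: queue=[A,E,G,C,B,F] q_used=0 → run A
t=22: queue=[A,E,G,C,B,F] q_used=1 → run A
t=23: queue=[A,E,G,C,B,F] q_used=2 → run A
t=24: queue=[A,E,G,C,B,F] q_used=3 → run A
t=25: queue=[E,G,C,B,F] q_used=0 → run E
t=26: queue=[E,G,C,B,F] q_used=1 → run E
t=27: queue=[E,G,C,B,F] q_used=2 → run E
t=28: queue=[E,G,C,B,F] q_used=3 → run E
t=29: queue=[G,C,B,F,E] q_used=0 → run G
t=30: queue=[G,C,B,F,E] q_used=1 → run G
t=31: queue=[G,C,B,F,E] q_used=2 → run G
t=32: queue=[G,C,B,F,E] q_used=3 → run G
t=33: queue=[C,B,F,E,G] q_used=0 → run C
t=34: queue=[C,B,F,E,G] q_used=1 → run C
t=35: queue=[C,B,F,E,G] q_used=2 → run C
t=36: queue=[C,B,F,E,G] q_used=3 → run C
t=37: queue=[B,F,E,G] q_used=0 → run B
t=38: queue=[F,E,G] q_used=0 → run F
t=39: queue=[F,E,G] q_used=1 → run F
t=40: queue=[E,G] q_used=0 → run E
t=41: queue=[E,G] q_used=1 → run E
t=42: queue=[E,G] q_used=2 → run E
t=43: queue=[G] q_used=0 → run G
t=44: queue=[G] q_used=1 → run G
t=45: queue=[G] q_used=2 → run G
t=46: (idle)
t=47: (idle)
t=48: (idle)
t=49: (idle)

completion order = D, H, A, C, B, F, E, G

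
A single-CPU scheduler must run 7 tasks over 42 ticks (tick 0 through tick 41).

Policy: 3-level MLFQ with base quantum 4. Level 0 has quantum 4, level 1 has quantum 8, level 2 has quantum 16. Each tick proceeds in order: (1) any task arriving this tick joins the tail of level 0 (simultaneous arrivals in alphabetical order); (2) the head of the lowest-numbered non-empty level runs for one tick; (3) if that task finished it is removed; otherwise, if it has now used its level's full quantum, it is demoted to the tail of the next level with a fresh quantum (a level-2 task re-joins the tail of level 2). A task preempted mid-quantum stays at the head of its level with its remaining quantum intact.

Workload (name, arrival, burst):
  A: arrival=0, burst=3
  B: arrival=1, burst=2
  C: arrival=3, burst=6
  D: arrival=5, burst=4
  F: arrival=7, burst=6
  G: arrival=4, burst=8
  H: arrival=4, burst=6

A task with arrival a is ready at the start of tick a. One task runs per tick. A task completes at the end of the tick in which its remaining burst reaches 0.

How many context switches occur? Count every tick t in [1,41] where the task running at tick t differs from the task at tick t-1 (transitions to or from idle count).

t=0: L0/L1/L2 = A/-/- → run A
t=1: L0/L1/L2 = AB/-/- → run A
t=2: L0/L1/L2 = AB/-/- → run A
t=3: L0/L1/L2 = BC/-/- → run B
t=4: L0/L1/L2 = BCGH/-/- → run B
t=5: L0/L1/L2 = CGHD/-/- → run C
t=6: L0/L1/L2 = CGHD/-/- → run C
t=7: L0/L1/L2 = CGHDF/-/- → run C
t=8: L0/L1/L2 = CGHDF/-/- → run C
t=9: L0/L1/L2 = GHDF/C/- → run G
t=10: L0/L1/L2 = GHDF/C/- → run G
t=11: L0/L1/L2 = GHDF/C/- → run G
t=12: L0/L1/L2 = GHDF/C/- → run G
t=13: L0/L1/L2 = HDF/CG/- → run H
t=14: L0/L1/L2 = HDF/CG/- → run H
t=15: L0/L1/L2 = HDF/CG/- → run H
t=16: L0/L1/L2 = HDF/CG/- → run H
t=17: L0/L1/L2 = DF/CGH/- → run D
t=18: L0/L1/L2 = DF/CGH/- → run D
t=19: L0/L1/L2 = DF/CGH/- → run D
t=20: L0/L1/L2 = DF/CGH/- → run D
t=21: L0/L1/L2 = F/CGH/- → run F
t=22: L0/L1/L2 = F/CGH/- → run F
t=23: L0/L1/L2 = F/CGH/- → run F
t=24: L0/L1/L2 = F/CGH/- → run F
t=25: L0/L1/L2 = -/CGHF/- → run C
t=26: L0/L1/L2 = -/CGHF/- → run C
t=27: L0/L1/L2 = -/GHF/- → run G
t=28: L0/L1/L2 = -/GHF/- → run G
t=29: L0/L1/L2 = -/GHF/- → run G
t=30: L0/L1/L2 = -/GHF/- → run G
t=31: L0/L1/L2 = -/HF/- → run H
t=32: L0/L1/L2 = -/HF/- → run H
t=33: L0/L1/L2 = -/F/- → run F
t=34: L0/L1/L2 = -/F/- → run F
t=35: (idle)
t=36: (idle)
t=37: (idle)
t=38: (idle)
t=39: (idle)
t=40: (idle)
t=41: (idle)

context switches = 11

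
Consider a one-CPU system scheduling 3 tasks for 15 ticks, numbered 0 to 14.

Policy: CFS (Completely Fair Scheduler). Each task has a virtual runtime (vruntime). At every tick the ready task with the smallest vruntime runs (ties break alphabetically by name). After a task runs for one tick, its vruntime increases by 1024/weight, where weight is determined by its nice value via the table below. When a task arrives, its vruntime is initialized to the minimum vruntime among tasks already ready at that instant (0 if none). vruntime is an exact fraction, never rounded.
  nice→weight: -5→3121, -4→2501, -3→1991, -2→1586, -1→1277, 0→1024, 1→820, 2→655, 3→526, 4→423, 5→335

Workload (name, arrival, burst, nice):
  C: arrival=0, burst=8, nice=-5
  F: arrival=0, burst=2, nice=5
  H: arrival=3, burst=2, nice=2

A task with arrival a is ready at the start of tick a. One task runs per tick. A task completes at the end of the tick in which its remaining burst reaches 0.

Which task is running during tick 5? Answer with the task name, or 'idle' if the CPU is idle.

t=0: vr[C=0 F=0] → run C
t=1: vr[C=1024/3121 F=0] → run F
t=2: vr[C=1024/3121 F=1024/335] → run C
t=3: vr[C=2048/3121 F=1024/335 H=2048/3121] → run C
t=4: vr[C=3072/3121 F=1024/335 H=2048/3121] → run H
t=5: vr[C=3072/3121 F=1024/335 H=4537344/2044255] → run C
t=6: vr[C=4096/3121 F=1024/335 H=4537344/2044255] → run C
t=7: vr[C=5120/3121 F=1024/335 H=4537344/2044255] → run C
t=8: vr[C=6144/3121 F=1024/335 H=4537344/2044255] → run C
t=9: vr[C=7168/3121 F=1024/335 H=4537344/2044255] → run H
t=10: vr[C=7168/3121 F=1024/335] → run C
t=11: vr[F=1024/335] → run F
t=12: (idle)
t=13: (idle)
t=14: (idle)

running at tick 5 = C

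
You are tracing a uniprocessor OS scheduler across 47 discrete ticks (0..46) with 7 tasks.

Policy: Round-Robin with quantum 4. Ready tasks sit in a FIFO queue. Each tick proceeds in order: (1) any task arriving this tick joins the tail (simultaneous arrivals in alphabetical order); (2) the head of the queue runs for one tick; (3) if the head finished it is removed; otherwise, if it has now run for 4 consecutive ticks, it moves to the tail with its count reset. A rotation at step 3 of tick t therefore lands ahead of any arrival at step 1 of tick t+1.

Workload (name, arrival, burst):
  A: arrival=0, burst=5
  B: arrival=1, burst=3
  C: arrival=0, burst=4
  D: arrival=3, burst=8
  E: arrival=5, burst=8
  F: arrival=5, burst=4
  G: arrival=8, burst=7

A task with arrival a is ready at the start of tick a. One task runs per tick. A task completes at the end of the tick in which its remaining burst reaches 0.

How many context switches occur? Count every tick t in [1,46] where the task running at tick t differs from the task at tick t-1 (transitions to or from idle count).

t=0: queue=[A,C] q_used=0 → run A
t=1: queue=[A,C,B] q_used=1 → run A
t=2: queue=[A,C,B] q_used=2 → run A
t=3: queue=[A,C,B,D] q_used=3 → run A
t=4: queue=[C,B,D,A] q_used=0 → run C
t=5: queue=[C,B,D,A,E,F] q_used=1 → run C
t=6: queue=[C,B,D,A,E,F] q_used=2 → run C
t=7: queue=[C,B,D,A,E,F] q_used=3 → run C
t=8: queue=[B,D,A,E,F,G] q_used=0 → run B
t=9: queue=[B,D,A,E,F,G] q_used=1 → run B
t=10: queue=[B,D,A,E,F,G] q_used=2 → run B
t=11: queue=[D,A,E,F,G] q_used=0 → run D
t=12: queue=[D,A,E,F,G] q_used=1 → run D
t=13: queue=[D,A,E,F,G] q_used=2 → run D
t=14: queue=[D,A,E,F,G] q_used=3 → run D
t=15: queue=[A,E,F,G,D] q_used=0 → run A
t=16: queue=[E,F,G,D] q_used=0 → run E
t=17: queue=[E,F,G,D] q_used=1 → run E
t=18: queue=[E,F,G,D] q_used=2 → run E
t=19: queue=[E,F,G,D] q_used=3 → run E
t=20: queue=[F,G,D,E] q_used=0 → run F
t=21: queue=[F,G,D,E] q_used=1 → run F
t=22: queue=[F,G,D,E] q_used=2 → run F
t=23: queue=[F,G,D,E] q_used=3 → run F
t=24: queue=[G,D,E] q_used=0 → run G
t=25: queue=[G,D,E] q_used=1 → run G
t=26: queue=[G,D,E] q_used=2 → run G
t=27: queue=[G,D,E] q_used=3 → run G
t=28: queue=[D,E,G] q_used=0 → run D
t=29: queue=[D,E,G] q_used=1 → run D
t=30: queue=[D,E,G] q_used=2 → run D
t=31: queue=[D,E,G] q_used=3 → run D
t=32: queue=[E,G] q_used=0 → run E
t=33: queue=[E,G] q_used=1 → run E
t=34: queue=[E,G] q_used=2 → run E
t=35: queue=[E,G] q_used=3 → run E
t=36: queue=[G] q_used=0 → run G
t=37: queue=[G] q_used=1 → run G
t=38: queue=[G] q_used=2 → run G
t=39: (idle)
t=40: (idle)
t=41: (idle)
t=42: (idle)
t=43: (idle)
t=44: (idle)
t=45: (idle)
t=46: (idle)

context switches = 11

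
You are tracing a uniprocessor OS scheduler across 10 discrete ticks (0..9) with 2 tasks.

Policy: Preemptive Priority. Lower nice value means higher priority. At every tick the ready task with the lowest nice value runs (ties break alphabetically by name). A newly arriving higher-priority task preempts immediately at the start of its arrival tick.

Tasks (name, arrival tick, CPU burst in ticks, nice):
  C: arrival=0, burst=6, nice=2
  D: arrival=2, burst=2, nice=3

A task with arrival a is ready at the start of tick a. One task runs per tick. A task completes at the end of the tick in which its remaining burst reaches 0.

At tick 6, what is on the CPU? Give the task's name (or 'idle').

running at tick 6 = D

t=0: ready={C} → run C
t=1: ready={C} → run C
t=2: ready={C,D} → run C
t=3: ready={C,D} → run C
t=4: ready={C,D} → run C
t=5: ready={C,D} → run C
t=6: ready={D} → run D
t=7: ready={D} → run D
t=8: (idle)
t=9: (idle)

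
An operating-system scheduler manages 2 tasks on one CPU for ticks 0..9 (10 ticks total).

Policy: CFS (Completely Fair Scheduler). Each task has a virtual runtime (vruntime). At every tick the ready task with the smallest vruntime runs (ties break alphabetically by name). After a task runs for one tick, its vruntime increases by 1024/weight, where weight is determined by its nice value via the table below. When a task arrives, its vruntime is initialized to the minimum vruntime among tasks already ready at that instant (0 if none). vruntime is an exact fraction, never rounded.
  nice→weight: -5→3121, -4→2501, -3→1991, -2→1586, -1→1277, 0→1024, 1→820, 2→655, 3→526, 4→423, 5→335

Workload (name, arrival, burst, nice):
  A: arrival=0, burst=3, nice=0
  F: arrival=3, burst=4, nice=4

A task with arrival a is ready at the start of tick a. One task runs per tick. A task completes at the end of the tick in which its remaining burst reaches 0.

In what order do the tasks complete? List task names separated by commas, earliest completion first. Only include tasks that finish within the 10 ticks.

t=0: vr[A=0] → run A
t=1: vr[A=1] → run A
t=2: vr[A=2] → run A
t=3: vr[F=0] → run F
t=4: vr[F=1024/423] → run F
t=5: vr[F=2048/423] → run F
t=6: vr[F=1024/141] → run F
t=7: (idle)
t=8: (idle)
t=9: (idle)

completion order = A, F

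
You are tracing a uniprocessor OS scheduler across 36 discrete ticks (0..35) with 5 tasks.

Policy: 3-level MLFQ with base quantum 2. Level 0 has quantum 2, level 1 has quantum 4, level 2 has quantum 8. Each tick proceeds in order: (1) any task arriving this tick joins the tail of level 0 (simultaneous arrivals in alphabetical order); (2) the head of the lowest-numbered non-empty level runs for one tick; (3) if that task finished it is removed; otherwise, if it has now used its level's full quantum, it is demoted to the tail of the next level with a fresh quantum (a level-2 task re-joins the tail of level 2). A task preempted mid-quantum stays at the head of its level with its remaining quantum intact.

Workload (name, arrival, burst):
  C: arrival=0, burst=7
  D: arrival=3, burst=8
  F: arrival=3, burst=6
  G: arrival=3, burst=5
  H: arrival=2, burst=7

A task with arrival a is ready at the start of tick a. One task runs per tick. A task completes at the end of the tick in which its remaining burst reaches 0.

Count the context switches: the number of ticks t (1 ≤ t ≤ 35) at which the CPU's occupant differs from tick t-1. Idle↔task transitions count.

t=0: L0/L1/L2 = C/-/- → run C
t=1: L0/L1/L2 = C/-/- → run C
t=2: L0/L1/L2 = H/C/- → run H
t=3: L0/L1/L2 = HDFG/C/- → run H
t=4: L0/L1/L2 = DFG/CH/- → run D
t=5: L0/L1/L2 = DFG/CH/- → run D
t=6: L0/L1/L2 = FG/CHD/- → run F
t=7: L0/L1/L2 = FG/CHD/- → run F
t=8: L0/L1/L2 = G/CHDF/- → run G
t=9: L0/L1/L2 = G/CHDF/- → run G
t=10: L0/L1/L2 = -/CHDFG/- → run C
t=11: L0/L1/L2 = -/CHDFG/- → run C
t=12: L0/L1/L2 = -/CHDFG/- → run C
t=13: L0/L1/L2 = -/CHDFG/- → run C
t=14: L0/L1/L2 = -/HDFG/C → run H
t=15: L0/L1/L2 = -/HDFG/C → run H
t=16: L0/L1/L2 = -/HDFG/C → run H
t=17: L0/L1/L2 = -/HDFG/C → run H
t=18: L0/L1/L2 = -/DFG/CH → run D
t=19: L0/L1/L2 = -/DFG/CH → run D
t=20: L0/L1/L2 = -/DFG/CH → run D
t=21: L0/L1/L2 = -/DFG/CH → run D
t=22: L0/L1/L2 = -/FG/CHD → run F
t=23: L0/L1/L2 = -/FG/CHD → run F
t=24: L0/L1/L2 = -/FG/CHD → run F
t=25: L0/L1/L2 = -/FG/CHD → run F
t=26: L0/L1/L2 = -/G/CHD → run G
t=27: L0/L1/L2 = -/G/CHD → run G
t=28: L0/L1/L2 = -/G/CHD → run G
t=29: L0/L1/L2 = -/-/CHD → run C
t=30: L0/L1/L2 = -/-/HD → run H
t=31: L0/L1/L2 = -/-/D → run D
t=32: L0/L1/L2 = -/-/D → run D
t=33: (idle)
t=34: (idle)
t=35: (idle)

context switches = 13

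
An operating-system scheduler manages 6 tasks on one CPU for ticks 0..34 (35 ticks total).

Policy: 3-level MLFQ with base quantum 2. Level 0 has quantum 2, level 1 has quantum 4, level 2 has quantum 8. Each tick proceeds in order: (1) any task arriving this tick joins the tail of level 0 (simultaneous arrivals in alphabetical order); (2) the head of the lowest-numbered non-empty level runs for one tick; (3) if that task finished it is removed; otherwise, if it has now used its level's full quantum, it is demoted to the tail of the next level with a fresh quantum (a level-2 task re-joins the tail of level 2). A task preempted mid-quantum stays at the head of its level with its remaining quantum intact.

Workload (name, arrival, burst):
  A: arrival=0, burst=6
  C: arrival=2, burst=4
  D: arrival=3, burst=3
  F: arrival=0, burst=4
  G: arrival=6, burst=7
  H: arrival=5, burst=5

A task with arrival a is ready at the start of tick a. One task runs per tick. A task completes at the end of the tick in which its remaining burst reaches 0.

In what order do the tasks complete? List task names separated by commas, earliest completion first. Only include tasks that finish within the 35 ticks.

completion order = A, F, C, D, H, G

t=0: L0/L1/L2 = AF/-/- → run A
t=1: L0/L1/L2 = AF/-/- → run A
t=2: L0/L1/L2 = FC/A/- → run F
t=3: L0/L1/L2 = FCD/A/- → run F
t=4: L0/L1/L2 = CD/AF/- → run C
t=5: L0/L1/L2 = CDH/AF/- → run C
t=6: L0/L1/L2 = DHG/AFC/- → run D
t=7: L0/L1/L2 = DHG/AFC/- → run D
t=8: L0/L1/L2 = HG/AFCD/- → run H
t=9: L0/L1/L2 = HG/AFCD/- → run H
t=10: L0/L1/L2 = G/AFCDH/- → run G
t=11: L0/L1/L2 = G/AFCDH/- → run G
t=12: L0/L1/L2 = -/AFCDHG/- → run A
t=13: L0/L1/L2 = -/AFCDHG/- → run A
t=14: L0/L1/L2 = -/AFCDHG/- → run A
t=15: L0/L1/L2 = -/AFCDHG/- → run A
t=16: L0/L1/L2 = -/FCDHG/- → run F
t=17: L0/L1/L2 = -/FCDHG/- → run F
t=18: L0/L1/L2 = -/CDHG/- → run C
t=19: L0/L1/L2 = -/CDHG/- → run C
t=20: L0/L1/L2 = -/DHG/- → run D
t=21: L0/L1/L2 = -/HG/- → run H
t=22: L0/L1/L2 = -/HG/- → run H
t=23: L0/L1/L2 = -/HG/- → run H
t=24: L0/L1/L2 = -/G/- → run G
t=25: L0/L1/L2 = -/G/- → run G
t=26: L0/L1/L2 = -/G/- → run G
t=27: L0/L1/L2 = -/G/- → run G
t=28: L0/L1/L2 = -/-/G → run G
t=29: (idle)
t=30: (idle)
t=31: (idle)
t=32: (idle)
t=33: (idle)
t=34: (idle)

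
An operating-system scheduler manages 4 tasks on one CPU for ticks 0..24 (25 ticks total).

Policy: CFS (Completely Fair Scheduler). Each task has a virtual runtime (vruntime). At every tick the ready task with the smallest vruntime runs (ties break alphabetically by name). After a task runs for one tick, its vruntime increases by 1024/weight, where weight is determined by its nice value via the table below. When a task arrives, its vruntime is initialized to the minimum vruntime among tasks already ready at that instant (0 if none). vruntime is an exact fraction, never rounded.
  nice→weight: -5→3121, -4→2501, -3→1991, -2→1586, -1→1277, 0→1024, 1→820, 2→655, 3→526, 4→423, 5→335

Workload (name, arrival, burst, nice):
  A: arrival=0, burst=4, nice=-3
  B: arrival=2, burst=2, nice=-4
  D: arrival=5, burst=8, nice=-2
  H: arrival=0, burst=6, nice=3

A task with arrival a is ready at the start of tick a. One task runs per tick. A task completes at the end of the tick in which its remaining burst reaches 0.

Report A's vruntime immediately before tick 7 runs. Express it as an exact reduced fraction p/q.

t=0: vr[A=0 H=0] → run A
t=1: vr[A=1024/1991 H=0] → run H
t=2: vr[A=1024/1991 B=1024/1991 H=512/263] → run A
t=3: vr[A=2048/1991 B=1024/1991 H=512/263] → run B
t=4: vr[A=2048/1991 B=4599808/4979491 H=512/263] → run B
t=5: vr[A=2048/1991 D=2048/1991 H=512/263] → run A
t=6: vr[A=3072/1991 D=2048/1991 H=512/263] → run D
t=7: vr[A=3072/1991 D=2643456/1578863 H=512/263] → run A
t=8: vr[D=2643456/1578863 H=512/263] → run D
t=9: vr[D=3662848/1578863 H=512/263] → run H
t=10: vr[D=3662848/1578863 H=1024/263] → run D
t=11: vr[D=4682240/1578863 H=1024/263] → run D
t=12: vr[D=5701632/1578863 H=1024/263] → run D
t=13: vr[D=6721024/1578863 H=1024/263] → run H
t=14: vr[D=6721024/1578863 H=1536/263] → run D
t=15: vr[D=7740416/1578863 H=1536/263] → run D
t=16: vr[D=8759808/1578863 H=1536/263] → run D
t=17: vr[H=1536/263] → run H
t=18: vr[H=2048/263] → run H
t=19: vr[H=2560/263] → run H
t=20: (idle)
t=21: (idle)
t=22: (idle)
t=23: (idle)
t=24: (idle)

vruntime(A, start of tick 7) = 3072/1991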